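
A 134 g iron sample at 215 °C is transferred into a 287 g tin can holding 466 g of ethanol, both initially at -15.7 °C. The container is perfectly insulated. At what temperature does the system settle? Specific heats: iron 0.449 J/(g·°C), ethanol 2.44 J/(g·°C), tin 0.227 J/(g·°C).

Conservation of energy gives ΣQ = 0:
134·0.449·(T − 215) + 466·2.44·(T − (-15.7)) + 287·0.227·(T − (-15.7)) = 0
60.17(T − 215) + 1137(T − (-15.7)) + 65.15(T − (-15.7)) = 0
1262.4 T = -5938.7
T = -5938.7 / 1262.4 = -4.7 °C

T_f ≈ -4.7 °C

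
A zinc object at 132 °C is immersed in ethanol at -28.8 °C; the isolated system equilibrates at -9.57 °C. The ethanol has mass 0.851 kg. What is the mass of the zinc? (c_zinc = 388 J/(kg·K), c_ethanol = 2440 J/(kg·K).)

m ≈ 0.727 kg

Conservation of energy gives ΣQ = 0:
m·388·(-9.57 − 132) + 0.851·2440·(-9.57 − (-28.8)) = 0
-54929 m = -39930
m = -39930/-54929 ≈ 0.7269 kg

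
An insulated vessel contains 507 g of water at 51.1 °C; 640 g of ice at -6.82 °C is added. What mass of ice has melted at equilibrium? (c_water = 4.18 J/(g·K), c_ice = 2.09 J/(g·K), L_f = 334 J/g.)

m_melted ≈ 297 g

Cooling the water to 0 °C releases 507·4.18·51.1 = 108294 J.
Of that, 640·2.09·6.82 = 9122.4 J goes to bring the ice to 0 °C, leaving 99172 J.
To melt every bit of ice: 640·334 = 213760 J.
99172 J < 213760 J, so only part of the ice melts and the system sits at 0 °C.
m_melted·334 = 99172  ⇒  m_melted ≈ 296.9 g.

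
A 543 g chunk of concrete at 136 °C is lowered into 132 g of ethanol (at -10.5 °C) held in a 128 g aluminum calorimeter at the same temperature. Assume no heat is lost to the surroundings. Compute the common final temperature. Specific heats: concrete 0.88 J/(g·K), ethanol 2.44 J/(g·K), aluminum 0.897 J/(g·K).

T_f ≈ 66.0 °C

Taking heat into each body as positive, Σ m c ΔT = 0:
543·0.88·(T − 136) + 132·2.44·(T − (-10.5)) + 128·0.897·(T − (-10.5)) = 0
914.74 T = 60399
T = 60399 / 914.74 = 66 °C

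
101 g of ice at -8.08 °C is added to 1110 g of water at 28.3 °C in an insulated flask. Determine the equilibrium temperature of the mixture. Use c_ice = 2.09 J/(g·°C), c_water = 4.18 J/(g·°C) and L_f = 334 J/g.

Energy balance with sensible and latent terms:
ice -8.08→0 °C: 101×2.09×8.08 = 1705.6; latent heat to melt: 101×334 = 33734; meltwater 0→T: 101×4.18×T = 422.18 T; water: 4639.8(T − 28.3)
5062 T = 131306 − 35440 = 95867
T ≈ 18.94 °C — above 0 °C, consistent with complete melting.

T_f ≈ 18.9 °C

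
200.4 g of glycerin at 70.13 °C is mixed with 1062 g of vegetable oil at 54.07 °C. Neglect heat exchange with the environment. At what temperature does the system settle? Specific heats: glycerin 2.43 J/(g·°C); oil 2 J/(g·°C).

T_f ≈ 57.1 °C

T_f is the heat-capacity-weighted average of the initial temperatures:
T_f = (486.97·70.13 + 2124·54.07) / (486.97 + 2124)
    = 148996 / 2611 ≈ 57.07 °C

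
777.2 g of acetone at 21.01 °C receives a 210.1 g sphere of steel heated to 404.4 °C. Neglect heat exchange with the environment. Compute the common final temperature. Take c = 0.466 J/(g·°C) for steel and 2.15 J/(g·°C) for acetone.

Let T be the final temperature. ΣQ_i = 0:
210.1×0.466×(T − 404.4) + 777.2×2.15×(T − 21.01) = 0
97.91(T − 404.4) + 1671(T − 21.01) = 0
(97.91 + 1671) T = 97.91×404.4 + 1671×21.01
T = 74701/1768.9 ≈ 42.23 °C

T_f ≈ 42.2 °C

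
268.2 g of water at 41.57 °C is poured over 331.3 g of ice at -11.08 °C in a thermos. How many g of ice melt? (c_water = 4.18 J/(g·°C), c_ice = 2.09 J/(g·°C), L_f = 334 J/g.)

Cooling the water to 0 °C releases 268.2×4.18×41.57 = 46603 J.
Of that, 331.3×2.09×11.08 = 7672 J goes to bring the ice to 0 °C, leaving 38931 J.
To melt every bit of ice: 331.3×334 = 110654 J.
Since 38931 < 110654 J, not all the ice melts; equilibrium is at 0 °C.
m_melted×334 = 38931  ⇒  m_melted ≈ 116.6 g.

m_melted ≈ 117 g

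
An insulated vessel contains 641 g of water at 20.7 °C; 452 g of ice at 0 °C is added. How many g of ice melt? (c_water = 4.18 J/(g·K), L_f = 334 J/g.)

m_melted ≈ 166 g

Water can give up m c ΔT = 641·4.18·20.7 = 55463 J before reaching 0 °C.
Fully melting the ice requires m_ice L_f = 452·334 = 150968 J.
That's not enough to melt it all — equilibrium is at 0 °C with ice remaining.
m_melted·334 = 55463  ⇒  m_melted ≈ 166.1 g.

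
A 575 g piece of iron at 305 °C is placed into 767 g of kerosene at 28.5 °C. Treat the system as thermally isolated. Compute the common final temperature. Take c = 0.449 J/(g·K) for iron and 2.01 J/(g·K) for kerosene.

T_f ≈ 68.2 °C

Set heat shed by the hot body equal to heat absorbed by the cold body:
575·0.449·(305 − T) = 767·2.01·(T − 28.5)
258.18(305 − T) = 1541.7(T − 28.5)
1799.8 T = 122681  ⇒  T ≈ 68.16 °C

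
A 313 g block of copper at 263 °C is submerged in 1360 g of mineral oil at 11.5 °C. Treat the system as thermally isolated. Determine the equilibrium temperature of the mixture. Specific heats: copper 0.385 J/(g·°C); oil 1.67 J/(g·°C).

T_f is the heat-capacity-weighted average of the initial temperatures:
T_f = (120.51×263 + 2271.2×11.5) / (120.51 + 2271.2)
    = 57812 / 2391.7 ≈ 24.17 °C

T_f ≈ 24.2 °C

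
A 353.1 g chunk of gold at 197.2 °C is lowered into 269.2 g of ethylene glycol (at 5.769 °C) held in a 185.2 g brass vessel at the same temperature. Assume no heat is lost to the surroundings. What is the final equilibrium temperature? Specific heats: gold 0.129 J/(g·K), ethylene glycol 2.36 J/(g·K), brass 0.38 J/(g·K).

T_f ≈ 17.4 °C

Let T be the final temperature. ΣQ_i = 0:
353.1×0.129×(T − 197.2) + 269.2×2.36×(T − 5.769) + 185.2×0.38×(T − 5.769) = 0
45.55(T − 197.2) + 635.31(T − 5.769) + 70.38(T − 5.769) = 0
751.24 T = 13054
T ≈ 17.38 °C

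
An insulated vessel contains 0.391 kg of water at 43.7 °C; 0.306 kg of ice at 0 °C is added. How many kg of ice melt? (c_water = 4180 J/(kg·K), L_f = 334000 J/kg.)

Water can give up m c ΔT = 0.391·4180·43.7 = 71422 J before reaching 0 °C.
Melting all 0.306 kg of ice would need 0.306·334000 = 102204 J.
71422 J < 102204 J, so only part of the ice melts and the system sits at 0 °C.
m_melted·334000 = 71422  ⇒  m_melted ≈ 0.2138 kg.

m_melted ≈ 0.214 kg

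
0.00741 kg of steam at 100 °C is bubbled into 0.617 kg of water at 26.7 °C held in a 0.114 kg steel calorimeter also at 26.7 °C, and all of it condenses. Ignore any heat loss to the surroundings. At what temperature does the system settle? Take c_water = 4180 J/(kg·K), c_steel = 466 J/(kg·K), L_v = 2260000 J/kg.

T_f ≈ 33.8 °C

Taking heat into each body as positive, Σ m c ΔT = 0:
condense steam: −0.00741·2260000 = −16747
  condensed water 100 °C→T: 30.97(T − 100)
  water warms: 0.617·4180·(T − 26.7) = 2579.1(T − 26.7)
  steel cup: 0.114·466·(T − 26.7) = 53.12(T − 26.7)
2663.2 T = 16747 + 3097.4 + 70279 = 90123
T ≈ 33.84 °C — below 100 °C, confirming all the steam condensed.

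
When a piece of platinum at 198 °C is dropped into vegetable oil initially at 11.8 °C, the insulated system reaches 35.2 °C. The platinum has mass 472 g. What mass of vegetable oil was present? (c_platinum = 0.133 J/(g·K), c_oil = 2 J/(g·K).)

m ≈ 218 g

Net heat exchanged in the isolated system is zero:
472×0.133×(35.2 − 198) + m×2×(35.2 − 11.8) = 0
46.8 m = 10220
m = 10220/46.8 ≈ 218.4 g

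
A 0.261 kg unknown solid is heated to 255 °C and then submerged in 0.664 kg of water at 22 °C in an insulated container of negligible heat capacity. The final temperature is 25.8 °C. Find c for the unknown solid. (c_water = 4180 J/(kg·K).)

Heat gained plus heat lost sum to zero:
0.261·c·(25.8 − 255) + 0.664·4180·(25.8 − 22) = 0
-59.82 c = -10547
c = -10547/-59.82 ≈ 176.3 J/(kg·K)

c ≈ 176 J/(kg·K)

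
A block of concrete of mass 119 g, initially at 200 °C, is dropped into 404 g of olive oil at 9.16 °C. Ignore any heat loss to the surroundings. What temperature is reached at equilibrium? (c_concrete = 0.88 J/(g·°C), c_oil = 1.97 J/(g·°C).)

Set heat shed by the hot body equal to heat absorbed by the cold body:
119·0.88·(200 − T) = 404·1.97·(T − 9.16)
104.72(200 − T) = 795.88(T − 9.16)
900.6 T = 28234  ⇒  T ≈ 31.35 °C

T_f ≈ 31.4 °C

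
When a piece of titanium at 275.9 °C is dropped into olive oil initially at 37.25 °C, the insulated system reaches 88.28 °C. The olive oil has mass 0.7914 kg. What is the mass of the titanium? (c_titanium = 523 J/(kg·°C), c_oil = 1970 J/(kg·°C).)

m ≈ 0.811 kg

Conservation of energy gives ΣQ = 0:
m×523×(88.28 − 275.9) + 0.7914×1970×(88.28 − 37.25) = 0
-98125 m = -79559
m = -79559/-98125 ≈ 0.8108 kg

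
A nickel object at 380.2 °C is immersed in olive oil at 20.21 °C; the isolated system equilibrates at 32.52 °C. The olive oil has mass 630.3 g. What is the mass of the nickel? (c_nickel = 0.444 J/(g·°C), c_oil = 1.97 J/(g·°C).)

Taking heat into each body as positive, Σ m c ΔT = 0:
m·0.444·(32.52 − 380.2) + 630.3·1.97·(32.52 − 20.21) = 0
-154.37 m = -15285
m = -15285/-154.37 ≈ 99.02 g

m ≈ 99 g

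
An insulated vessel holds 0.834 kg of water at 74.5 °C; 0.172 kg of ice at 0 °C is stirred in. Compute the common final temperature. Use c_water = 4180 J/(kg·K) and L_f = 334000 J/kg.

Taking heat into each body as positive, Σ m c ΔT = 0:
melt ice: 0.172×334000 = 57448
  meltwater 0→T: 0.172×4180×T = 718.96 T
  water cools: 0.834×4180×(T − 74.5) = 3486.1(T − 74.5)
4205.1 T = 259716 − 57448 = 202268
T ≈ 48.10 °C (positive, so assuming full melt was valid).

T_f ≈ 48.1 °C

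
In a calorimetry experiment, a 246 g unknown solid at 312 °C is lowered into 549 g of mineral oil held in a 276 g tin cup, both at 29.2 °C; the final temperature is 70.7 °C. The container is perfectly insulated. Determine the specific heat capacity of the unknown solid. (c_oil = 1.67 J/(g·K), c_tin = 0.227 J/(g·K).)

c ≈ 0.685 J/(g·K)

Energy conservation, ΣQ = 0:
246×c×(70.7 − 312) + 549×1.67×(70.7 − 29.2) + 276×0.227×(70.7 − 29.2) = 0
-59360 c = -40649
c = -40649/-59360 ≈ 0.6848 J/(g·K)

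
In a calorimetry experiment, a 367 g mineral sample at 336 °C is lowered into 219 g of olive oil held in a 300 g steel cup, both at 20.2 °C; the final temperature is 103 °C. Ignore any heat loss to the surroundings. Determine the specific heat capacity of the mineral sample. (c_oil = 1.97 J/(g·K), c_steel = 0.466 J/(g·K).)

c ≈ 0.553 J/(g·K)

Let T be the final temperature. ΣQ_i = 0:
367·c·(103 − 336) + 219·1.97·(103 − 20.2) + 300·0.466·(103 − 20.2) = 0
-85511 c = -47298
c = -47298/-85511 ≈ 0.5531 J/(g·K)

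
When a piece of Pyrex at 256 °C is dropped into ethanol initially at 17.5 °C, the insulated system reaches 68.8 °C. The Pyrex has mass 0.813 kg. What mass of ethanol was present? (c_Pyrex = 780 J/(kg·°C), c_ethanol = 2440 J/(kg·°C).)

m ≈ 0.948 kg

Taking heat into each body as positive, Σ m c ΔT = 0:
0.813×780×(68.8 − 256) + m×2440×(68.8 − 17.5) = 0
125172 m = 118711
m = 118711/125172 ≈ 0.9484 kg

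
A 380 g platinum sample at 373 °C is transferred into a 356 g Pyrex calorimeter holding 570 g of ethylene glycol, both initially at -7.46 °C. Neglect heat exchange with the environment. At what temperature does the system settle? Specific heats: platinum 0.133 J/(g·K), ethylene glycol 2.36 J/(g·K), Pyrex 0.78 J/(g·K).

T_f ≈ 4.0 °C

T_f is the heat-capacity-weighted average of the initial temperatures:
T_f = (50.54·373 + 1345.2·(-7.46) + 277.68·(-7.46)) / (50.54 + 1345.2 + 277.68)
    = 6744.7 / 1673.4 ≈ 4.03 °C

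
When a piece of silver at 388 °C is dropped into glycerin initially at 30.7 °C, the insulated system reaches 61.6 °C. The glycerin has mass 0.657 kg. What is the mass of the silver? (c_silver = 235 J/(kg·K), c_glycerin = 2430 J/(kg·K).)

Heat gained plus heat lost sum to zero:
m·235·(61.6 − 388) + 0.657·2430·(61.6 − 30.7) = 0
-76704 m = -49332
m = -49332/-76704 ≈ 0.6431 kg

m ≈ 0.643 kg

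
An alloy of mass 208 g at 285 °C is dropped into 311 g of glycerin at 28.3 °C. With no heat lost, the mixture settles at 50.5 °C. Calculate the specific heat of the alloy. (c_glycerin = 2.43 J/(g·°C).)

c ≈ 0.344 J/(g·°C)

Setting the total heat transfer to zero:
208·c·(50.5 − 285) + 311·2.43·(50.5 − 28.3) = 0
-48776 c = -16777
c = -16777/-48776 ≈ 0.344 J/(g·°C)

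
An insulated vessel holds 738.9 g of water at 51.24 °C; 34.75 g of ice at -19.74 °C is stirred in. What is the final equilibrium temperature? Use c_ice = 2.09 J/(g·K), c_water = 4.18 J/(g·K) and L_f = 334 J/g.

T_f ≈ 44.9 °C

Net heat exchanged in the isolated system is zero:
warm ice to 0 °C: 34.75×2.09×(0 − (-19.74)) = 1433.7
  fusion: m_ice L_f = 34.75×334 = 11606
  warm the meltwater: 145.25 T
  water: 3088.6(T − 51.24)
3233.9 T = 158260 − 13040 = 145220
T ≈ 44.91 °C (positive, so assuming full melt was valid).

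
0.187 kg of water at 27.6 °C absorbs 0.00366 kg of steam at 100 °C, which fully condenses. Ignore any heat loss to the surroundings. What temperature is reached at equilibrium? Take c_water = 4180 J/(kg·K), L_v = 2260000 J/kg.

Let T be the final temperature. ΣQ_i = 0:
steam→water at 100 °C releases m L_v = 0.00366·2260000 = 8271.6; condensate cools 100→T: 0.00366·4180·(T − 100) = 15.3(T − 100); original water: 781.66(T − 27.6)
796.96 T = 8271.6 + 1529.9 + 21574 = 31375
T ≈ 39.37 °C — below 100 °C, confirming all the steam condensed.

T_f ≈ 39.4 °C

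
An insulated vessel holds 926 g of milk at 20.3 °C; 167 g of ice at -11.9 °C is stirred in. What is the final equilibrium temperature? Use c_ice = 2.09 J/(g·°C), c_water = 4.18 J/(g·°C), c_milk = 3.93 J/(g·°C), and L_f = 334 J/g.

T_f ≈ 3.2 °C

Taking heat into each body as positive, Σ m c ΔT = 0:
warm ice to 0 °C: 167·2.09·(0 − (-11.9)) = 4153.5; latent heat to melt: 167·334 = 55778; meltwater 0→T: 167·4.18·T = 698.06 T; milk cools: 926·3.93·(T − 20.3) = 3639.2(T − 20.3)
4337.2 T = 73875 − 59931 = 13944
T ≈ 3.21 °C. Since T > 0 °C, the all-ice-melts assumption holds.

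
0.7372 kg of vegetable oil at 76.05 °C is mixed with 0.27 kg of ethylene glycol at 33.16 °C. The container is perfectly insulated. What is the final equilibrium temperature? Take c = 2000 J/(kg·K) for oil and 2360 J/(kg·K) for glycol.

T_f ≈ 63.1 °C

Energy conservation, ΣQ = 0:
0.7372×2000×(T − 76.05) + 0.27×2360×(T − 33.16) = 0
(1474.4 + 637.2) T = 1474.4×76.05 + 637.2×33.16
T = 133258/2111.6 ≈ 63.11 °C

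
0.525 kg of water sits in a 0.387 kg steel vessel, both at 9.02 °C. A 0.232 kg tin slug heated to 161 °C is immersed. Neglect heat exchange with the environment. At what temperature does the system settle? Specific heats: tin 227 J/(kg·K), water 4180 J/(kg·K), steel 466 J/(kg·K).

T_f ≈ 12.3 °C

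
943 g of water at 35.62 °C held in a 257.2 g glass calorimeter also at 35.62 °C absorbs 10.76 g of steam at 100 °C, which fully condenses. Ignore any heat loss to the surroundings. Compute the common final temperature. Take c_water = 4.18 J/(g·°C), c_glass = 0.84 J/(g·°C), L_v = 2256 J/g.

T_f ≈ 42.1 °C

Heat gained plus heat lost sum to zero:
steam→water at 100 °C releases m L_v = 10.76×2256 = 24275
  condensed water 100 °C→T: 44.98(T − 100)
  water warms: 943×4.18×(T − 35.62) = 3941.7(T − 35.62)
  glass cup: 257.2×0.84×(T − 35.62) = 216.05(T − 35.62)
4202.8 T = 24275 + 4497.7 + 148100 = 176873
T ≈ 42.08 °C, under the boiling point, so the assumption holds.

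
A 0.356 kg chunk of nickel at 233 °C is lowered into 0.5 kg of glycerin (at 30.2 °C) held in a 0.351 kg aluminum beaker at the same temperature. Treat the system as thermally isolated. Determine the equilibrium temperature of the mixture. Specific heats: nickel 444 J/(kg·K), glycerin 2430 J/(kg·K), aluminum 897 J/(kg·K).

Taking heat into each body as positive, Σ m c ΔT = 0:
0.356*444*(T − 233) + 0.5*2430*(T − 30.2) + 0.351*897*(T − 30.2) = 0
158.06(T − 233) + 1215(T − 30.2) + 314.85(T − 30.2) = 0
1687.9 T = 83030
T = 83030/1687.9 ≈ 49.19 °C

T_f ≈ 49.2 °C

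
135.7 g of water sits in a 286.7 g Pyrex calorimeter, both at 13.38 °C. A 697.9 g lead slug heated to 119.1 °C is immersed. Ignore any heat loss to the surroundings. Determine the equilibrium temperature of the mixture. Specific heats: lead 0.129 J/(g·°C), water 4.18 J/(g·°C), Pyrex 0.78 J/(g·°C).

Let T be the final temperature. ΣQ_i = 0:
697.9×0.129×(T − 119.1) + 135.7×4.18×(T − 13.38) + 286.7×0.78×(T − 13.38) = 0
90.03(T − 119.1) + 567.23(T − 13.38) + 223.63(T − 13.38) = 0
880.88 T = 21304
T ≈ 24.18 °C

T_f ≈ 24.2 °C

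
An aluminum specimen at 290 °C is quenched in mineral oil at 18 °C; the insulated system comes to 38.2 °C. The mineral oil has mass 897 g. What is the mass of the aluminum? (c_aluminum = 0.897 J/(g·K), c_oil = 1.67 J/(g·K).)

m ≈ 134 g

Heat lost by the aluminum = heat gained by the oil:
m×0.897×(290 − 38.2) = 897×1.67×(38.2 − 18)
225.86 m = 30259  ⇒  m ≈ 134 g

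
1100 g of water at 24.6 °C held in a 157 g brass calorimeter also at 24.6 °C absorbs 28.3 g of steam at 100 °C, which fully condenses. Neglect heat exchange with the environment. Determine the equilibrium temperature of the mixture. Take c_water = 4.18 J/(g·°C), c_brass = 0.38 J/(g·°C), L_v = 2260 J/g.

Sum of m c ΔT and latent-heat terms is zero:
condense steam: −28.3·2260 = −63958
  condensate cools 100→T: 28.3·4.18·(T − 100) = 118.29(T − 100)
  original water: 4598(T − 24.6)
  cup: 59.66(T − 24.6)
4776 T = 63958 + 11829 + 114578 = 190366
T ≈ 39.86 °C (< 100 °C, so full condensation is consistent).

T_f ≈ 39.9 °C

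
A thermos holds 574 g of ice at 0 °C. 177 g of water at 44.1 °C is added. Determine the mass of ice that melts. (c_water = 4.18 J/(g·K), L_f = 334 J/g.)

Heat available from the water dropping to 0 °C: 177·4.18·44.1 = 32628 J.
Fully melting the ice requires m_ice L_f = 574·334 = 191716 J.
Since 32628 < 191716 J, not all the ice melts; equilibrium is at 0 °C.
Mass melted = 32628/334 ≈ 97.69 g.

m_melted ≈ 97.7 g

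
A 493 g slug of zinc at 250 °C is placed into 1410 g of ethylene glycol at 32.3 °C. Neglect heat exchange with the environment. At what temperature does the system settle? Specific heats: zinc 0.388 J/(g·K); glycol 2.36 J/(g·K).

T_f ≈ 44.1 °C

Let T be the final temperature. ΣQ_i = 0:
493×0.388×(T − 250) + 1410×2.36×(T − 32.3) = 0
191.28(T − 250) + 3327.6(T − 32.3) = 0
3518.9 T = 155302
T ≈ 44.13 °C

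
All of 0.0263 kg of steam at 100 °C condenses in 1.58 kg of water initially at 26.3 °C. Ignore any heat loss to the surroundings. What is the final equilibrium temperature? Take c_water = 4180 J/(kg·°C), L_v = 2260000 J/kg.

T_f ≈ 36.4 °C

Conservation of energy gives ΣQ = 0:
steam→water at 100 °C releases m L_v = 0.0263×2260000 = 59438
  condensed water 100 °C→T: 109.93(T − 100)
  water warms: 1.58×4180×(T − 26.3) = 6604.4(T − 26.3)
6714.3 T = 59438 + 10993 + 173696 = 244127
T ≈ 36.36 °C — below 100 °C, confirming all the steam condensed.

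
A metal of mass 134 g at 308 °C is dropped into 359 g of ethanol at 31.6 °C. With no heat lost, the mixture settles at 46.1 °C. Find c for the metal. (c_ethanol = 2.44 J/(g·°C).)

Heat lost by the metal = heat gained by the ethanol:
134×c×(308 − 46.1) = 359×2.44×(46.1 − 31.6)
35095 c = 12701  ⇒  c ≈ 0.3619 J/(g·°C)

c ≈ 0.362 J/(g·°C)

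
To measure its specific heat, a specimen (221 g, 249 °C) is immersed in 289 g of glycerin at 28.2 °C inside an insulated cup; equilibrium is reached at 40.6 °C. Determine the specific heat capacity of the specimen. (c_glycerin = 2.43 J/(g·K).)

Heat lost by the specimen = heat gained by the glycerin:
221×c×(249 − 40.6) = 289×2.43×(40.6 − 28.2)
46056 c = 8708.1  ⇒  c ≈ 0.1891 J/(g·K)

c ≈ 0.189 J/(g·K)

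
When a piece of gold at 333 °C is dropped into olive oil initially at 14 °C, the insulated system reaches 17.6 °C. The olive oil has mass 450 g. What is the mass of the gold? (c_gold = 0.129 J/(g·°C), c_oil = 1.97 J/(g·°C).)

|Q_gold| = |Q_oil|:
m·0.129·(333 − 17.6) = 450·1.97·(17.6 − 14)
40.69 m = 3191.4  ⇒  m ≈ 78.44 g

m ≈ 78.4 g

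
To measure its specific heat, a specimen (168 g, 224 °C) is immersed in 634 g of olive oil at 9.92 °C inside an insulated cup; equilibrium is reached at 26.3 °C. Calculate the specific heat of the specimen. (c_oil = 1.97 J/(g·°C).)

c ≈ 0.616 J/(g·°C)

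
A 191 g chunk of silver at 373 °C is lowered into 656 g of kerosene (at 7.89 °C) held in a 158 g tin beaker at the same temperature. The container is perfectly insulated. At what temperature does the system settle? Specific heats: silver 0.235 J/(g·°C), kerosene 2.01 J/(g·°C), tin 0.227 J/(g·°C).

T_f ≈ 19.6 °C

Let T be the final temperature. ΣQ_i = 0:
191*0.235*(T − 373) + 656*2.01*(T − 7.89) + 158*0.227*(T − 7.89) = 0
(44.88 + 1318.6 + 35.87) T = 44.88*373 + 1318.6*7.89 + 35.87*7.89
T = 27429 / 1399.3 = 19.6 °C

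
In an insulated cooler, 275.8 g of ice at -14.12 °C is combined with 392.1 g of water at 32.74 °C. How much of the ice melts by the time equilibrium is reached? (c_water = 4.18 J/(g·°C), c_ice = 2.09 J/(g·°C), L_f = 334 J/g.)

Heat available from the water dropping to 0 °C: 392.1·4.18·32.74 = 53660 J.
Warming the ice to 0 °C takes 275.8·2.09·14.12 = 8139.1 J, leaving 45521 J for melting.
To melt every bit of ice: 275.8·334 = 92117 J.
45521 J < 92117 J, so only part of the ice melts and the system sits at 0 °C.
m_melt = 45521 / L_f = 136.3 g.

m_melted ≈ 136 g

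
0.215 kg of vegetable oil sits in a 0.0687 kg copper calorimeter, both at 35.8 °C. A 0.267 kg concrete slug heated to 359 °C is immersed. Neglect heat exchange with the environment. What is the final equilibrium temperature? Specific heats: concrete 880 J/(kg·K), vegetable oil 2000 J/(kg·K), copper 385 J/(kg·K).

Conservation of energy gives ΣQ = 0:
0.267·880·(T − 359) + 0.215·2000·(T − 35.8) + 0.0687·385·(T − 35.8) = 0
(234.96 + 430 + 26.45) T = 234.96·359 + 430·35.8 + 26.45·35.8
T = 100692 / 691.41 = 146 °C

T_f ≈ 145.6 °C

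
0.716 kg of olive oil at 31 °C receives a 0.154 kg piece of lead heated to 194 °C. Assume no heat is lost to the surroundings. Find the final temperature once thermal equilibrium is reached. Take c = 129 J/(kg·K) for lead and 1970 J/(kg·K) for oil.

Setting the total heat transfer to zero:
0.154·129·(T − 194) + 0.716·1970·(T − 31) = 0
19.87(T − 194) + 1410.5(T − 31) = 0
1430.4 T = 47580
T = 47580 / 1430.4 = 33.3 °C

T_f ≈ 33.3 °C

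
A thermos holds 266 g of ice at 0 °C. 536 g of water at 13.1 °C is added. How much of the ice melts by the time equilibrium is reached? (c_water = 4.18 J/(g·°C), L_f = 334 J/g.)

m_melted ≈ 87.9 g

Cooling the water to 0 °C releases 536·4.18·13.1 = 29350 J.
To melt every bit of ice: 266·334 = 88844 J.
Since 29350 < 88844 J, not all the ice melts; equilibrium is at 0 °C.
Mass melted = 29350/334 ≈ 87.88 g.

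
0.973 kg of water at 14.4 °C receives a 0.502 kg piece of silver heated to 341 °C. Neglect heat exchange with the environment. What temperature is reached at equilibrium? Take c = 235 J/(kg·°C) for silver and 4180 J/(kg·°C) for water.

T_f ≈ 23.6 °C

Energy conservation, ΣQ = 0:
0.502×235×(T − 341) + 0.973×4180×(T − 14.4) = 0
117.97(T − 341) + 4067.1(T − 14.4) = 0
4185.1 T = 98795
T ≈ 23.61 °C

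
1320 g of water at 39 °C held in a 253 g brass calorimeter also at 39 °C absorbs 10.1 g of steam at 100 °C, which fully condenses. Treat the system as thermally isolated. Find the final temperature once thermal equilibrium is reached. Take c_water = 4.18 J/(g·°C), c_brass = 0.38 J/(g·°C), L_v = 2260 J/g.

T_f ≈ 43.5 °C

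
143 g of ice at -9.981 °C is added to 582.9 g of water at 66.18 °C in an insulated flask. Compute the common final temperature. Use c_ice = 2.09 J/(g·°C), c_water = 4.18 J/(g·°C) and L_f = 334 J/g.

Taking heat into each body as positive, Σ m c ΔT = 0:
warm ice to 0 °C: 143×2.09×(0 − (-9.981)) = 2983; latent heat to melt: 143×334 = 47762; warm the meltwater: 597.74 T; water cools: 582.9×4.18×(T − 66.18) = 2436.5(T − 66.18)
3034.3 T = 161249 − 50745 = 110504
T ≈ 36.42 °C — above 0 °C, consistent with complete melting.

T_f ≈ 36.4 °C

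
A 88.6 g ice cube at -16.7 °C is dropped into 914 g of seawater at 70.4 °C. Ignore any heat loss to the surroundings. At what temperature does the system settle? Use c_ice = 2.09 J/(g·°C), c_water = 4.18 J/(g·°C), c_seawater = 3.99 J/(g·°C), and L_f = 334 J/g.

Conservation of energy gives ΣQ = 0:
ice -16.7→0 °C: 88.6×2.09×16.7 = 3092.4; fusion: m_ice L_f = 88.6×334 = 29592; meltwater 0→T: 88.6×4.18×T = 370.35 T; seawater cools: 914×3.99×(T − 70.4) = 3646.9(T − 70.4)
4017.2 T = 256739 − 32685 = 224054
T ≈ 55.77 °C (positive, so assuming full melt was valid).

T_f ≈ 55.8 °C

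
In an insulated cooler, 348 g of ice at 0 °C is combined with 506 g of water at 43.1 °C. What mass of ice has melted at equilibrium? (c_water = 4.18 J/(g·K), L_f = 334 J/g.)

m_melted ≈ 273 g

Water can give up m c ΔT = 506·4.18·43.1 = 91160 J before reaching 0 °C.
Melting all 348 g of ice would need 348·334 = 116232 J.
Since 91160 < 116232 J, not all the ice melts; equilibrium is at 0 °C.
m_melt = 91160 / L_f = 272.9 g.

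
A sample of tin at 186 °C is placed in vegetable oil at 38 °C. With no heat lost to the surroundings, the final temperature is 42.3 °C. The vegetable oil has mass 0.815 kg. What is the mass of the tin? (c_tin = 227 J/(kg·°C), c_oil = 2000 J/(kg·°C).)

m ≈ 0.215 kg

Conservation of energy gives ΣQ = 0:
m·227·(42.3 − 186) + 0.815·2000·(42.3 − 38) = 0
-32620 m = -7009
m = -7009/-32620 ≈ 0.2149 kg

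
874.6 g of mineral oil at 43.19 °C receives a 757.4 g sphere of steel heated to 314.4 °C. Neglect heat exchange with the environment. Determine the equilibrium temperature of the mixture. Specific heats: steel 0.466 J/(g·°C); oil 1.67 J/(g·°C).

T_f = Σ m_i c_i T_i / Σ m_i c_i:
T_f = (352.95·314.4 + 1460.6·43.19) / (352.95 + 1460.6)
    = 174050 / 1813.5 ≈ 95.97 °C

T_f ≈ 96.0 °C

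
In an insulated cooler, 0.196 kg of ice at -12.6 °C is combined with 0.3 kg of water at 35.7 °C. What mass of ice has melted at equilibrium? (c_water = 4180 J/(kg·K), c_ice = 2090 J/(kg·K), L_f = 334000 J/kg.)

m_melted ≈ 0.119 kg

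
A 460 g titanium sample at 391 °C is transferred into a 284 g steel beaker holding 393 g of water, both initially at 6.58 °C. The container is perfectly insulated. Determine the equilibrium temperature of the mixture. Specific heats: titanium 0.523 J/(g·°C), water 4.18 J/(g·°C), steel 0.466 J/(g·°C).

T_f ≈ 52.5 °C

Taking heat into each body as positive, Σ m c ΔT = 0:
460×0.523×(T − 391) + 393×4.18×(T − 6.58) + 284×0.466×(T − 6.58) = 0
240.58(T − 391) + 1642.7(T − 6.58) + 132.34(T − 6.58) = 0
2015.7 T = 105747
T = 105747/2015.7 ≈ 52.46 °C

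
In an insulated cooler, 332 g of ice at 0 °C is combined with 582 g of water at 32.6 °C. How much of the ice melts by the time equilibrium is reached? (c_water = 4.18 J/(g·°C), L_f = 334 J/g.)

m_melted ≈ 237 g

Cooling the water to 0 °C releases 582·4.18·32.6 = 79308 J.
Melting all 332 g of ice would need 332·334 = 110888 J.
79308 J < 110888 J, so only part of the ice melts and the system sits at 0 °C.
m_melted·334 = 79308  ⇒  m_melted ≈ 237.4 g.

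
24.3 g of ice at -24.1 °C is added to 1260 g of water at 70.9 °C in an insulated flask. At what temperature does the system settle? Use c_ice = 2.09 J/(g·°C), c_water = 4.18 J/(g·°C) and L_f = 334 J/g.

T_f ≈ 67.8 °C

Heat gained plus heat lost sum to zero:
warm ice to 0 °C: 24.3×2.09×(0 − (-24.1)) = 1224; fusion: m_ice L_f = 24.3×334 = 8116.2; meltwater 0→T: 24.3×4.18×T = 101.57 T; water cools: 1260×4.18×(T − 70.9) = 5266.8(T − 70.9)
5368.4 T = 373416 − 9340.2 = 364076
T ≈ 67.82 °C (positive, so assuming full melt was valid).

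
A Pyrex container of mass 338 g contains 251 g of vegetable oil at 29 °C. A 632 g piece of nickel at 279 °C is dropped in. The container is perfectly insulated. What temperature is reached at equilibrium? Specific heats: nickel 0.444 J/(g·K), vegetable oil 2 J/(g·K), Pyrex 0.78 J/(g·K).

T_f ≈ 96.1 °C

Let T be the final temperature. ΣQ_i = 0:
632*0.444*(T − 279) + 251*2*(T − 29) + 338*0.78*(T − 29) = 0
280.61(T − 279) + 502(T − 29) + 263.64(T − 29) = 0
(280.61 + 502 + 263.64) T = 280.61*279 + 502*29 + 263.64*29
T = 100493/1046.2 ≈ 96.05 °C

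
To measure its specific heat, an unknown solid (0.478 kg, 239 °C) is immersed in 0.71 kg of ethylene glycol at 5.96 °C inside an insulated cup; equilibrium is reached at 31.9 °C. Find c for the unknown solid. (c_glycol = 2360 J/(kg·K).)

c ≈ 439 J/(kg·K)

Let T be the final temperature. ΣQ_i = 0:
0.478×c×(31.9 − 239) + 0.71×2360×(31.9 − 5.96) = 0
-98.99 c = -43465
c = -43465/-98.99 ≈ 439.1 J/(kg·K)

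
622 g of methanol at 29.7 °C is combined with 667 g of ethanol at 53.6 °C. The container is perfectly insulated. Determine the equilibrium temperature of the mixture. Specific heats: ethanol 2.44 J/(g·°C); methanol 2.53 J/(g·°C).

T_f ≈ 41.9 °C

With ΣQ=0 the equilibrium temperature is the m·c-weighted mean:
T_f = (1627.5·53.6 + 1573.7·29.7) / (1627.5 + 1573.7)
    = 133971 / 3201.1 ≈ 41.85 °C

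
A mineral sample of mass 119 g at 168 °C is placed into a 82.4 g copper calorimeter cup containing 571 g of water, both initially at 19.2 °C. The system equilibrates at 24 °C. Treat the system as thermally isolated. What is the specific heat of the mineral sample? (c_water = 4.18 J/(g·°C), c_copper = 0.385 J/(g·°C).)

Conservation of energy gives ΣQ = 0:
119×c×(24 − 168) + 571×4.18×(24 − 19.2) + 82.4×0.385×(24 − 19.2) = 0
-17136 c = -11609
c = -11609/-17136 ≈ 0.6775 J/(g·°C)

c ≈ 0.677 J/(g·°C)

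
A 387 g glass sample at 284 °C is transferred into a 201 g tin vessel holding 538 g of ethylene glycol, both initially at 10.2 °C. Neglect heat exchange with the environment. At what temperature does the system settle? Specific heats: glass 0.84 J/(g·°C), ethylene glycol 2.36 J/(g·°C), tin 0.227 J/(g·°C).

T_f ≈ 64.5 °C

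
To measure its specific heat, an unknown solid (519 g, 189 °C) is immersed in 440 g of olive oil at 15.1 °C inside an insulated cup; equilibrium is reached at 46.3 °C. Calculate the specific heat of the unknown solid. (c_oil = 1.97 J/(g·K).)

c ≈ 0.365 J/(g·K)

Net heat exchanged in the isolated system is zero:
519×c×(46.3 − 189) + 440×1.97×(46.3 − 15.1) = 0
-74061 c = -27044
c = -27044/-74061 ≈ 0.3652 J/(g·K)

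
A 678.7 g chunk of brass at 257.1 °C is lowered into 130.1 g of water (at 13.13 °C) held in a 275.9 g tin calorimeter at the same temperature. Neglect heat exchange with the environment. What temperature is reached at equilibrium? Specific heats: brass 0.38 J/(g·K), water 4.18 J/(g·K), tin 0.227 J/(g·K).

T_f ≈ 85.9 °C

Taking heat into each body as positive, Σ m c ΔT = 0:
678.7×0.38×(T − 257.1) + 130.1×4.18×(T − 13.13) + 275.9×0.227×(T − 13.13) = 0
257.91(T − 257.1) + 543.82(T − 13.13) + 62.63(T − 13.13) = 0
(257.91 + 543.82 + 62.63) T = 257.91×257.1 + 543.82×13.13 + 62.63×13.13
T = 74270/864.35 ≈ 85.93 °C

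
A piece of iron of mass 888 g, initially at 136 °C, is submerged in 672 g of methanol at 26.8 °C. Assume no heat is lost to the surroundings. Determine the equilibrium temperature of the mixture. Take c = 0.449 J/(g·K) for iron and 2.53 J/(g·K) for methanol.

|Q_iron| = |Q_methanol|:
888·0.449·(136 − T) = 672·2.53·(T − 26.8)
398.71(136 − T) = 1700.2(T − 26.8)
2098.9 T = 99789  ⇒  T ≈ 47.54 °C

T_f ≈ 47.5 °C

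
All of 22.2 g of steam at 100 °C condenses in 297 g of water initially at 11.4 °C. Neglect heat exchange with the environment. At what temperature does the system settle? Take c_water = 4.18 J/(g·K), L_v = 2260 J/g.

T_f ≈ 55.2 °C

Net heat exchanged in the isolated system is zero:
condense steam: −22.2×2260 = −50172; condensed water 100 °C→T: 92.8(T − 100); original water: 1241.5(T − 11.4)
1334.3 T = 50172 + 9279.6 + 14153 = 73604
T ≈ 55.17 °C — below 100 °C, confirming all the steam condensed.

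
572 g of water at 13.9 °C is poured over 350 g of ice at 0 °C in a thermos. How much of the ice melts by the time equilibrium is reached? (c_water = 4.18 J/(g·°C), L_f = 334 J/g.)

Water can give up m c ΔT = 572×4.18×13.9 = 33234 J before reaching 0 °C.
Fully melting the ice requires m_ice L_f = 350×334 = 116900 J.
That's not enough to melt it all — equilibrium is at 0 °C with ice remaining.
Mass melted = 33234/334 ≈ 99.5 g.

m_melted ≈ 99.5 g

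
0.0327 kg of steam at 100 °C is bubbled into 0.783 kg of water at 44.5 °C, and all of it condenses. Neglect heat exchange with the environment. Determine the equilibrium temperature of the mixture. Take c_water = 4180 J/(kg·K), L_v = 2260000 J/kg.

Conservation of energy gives ΣQ = 0:
steam→water at 100 °C releases m L_v = 0.0327·2260000 = 73902
  condensed water 100 °C→T: 136.69(T − 100)
  water warms: 0.783·4180·(T − 44.5) = 3272.9(T − 44.5)
3409.6 T = 73902 + 13669 + 145646 = 233216
T ≈ 68.40 °C (< 100 °C, so full condensation is consistent).

T_f ≈ 68.4 °C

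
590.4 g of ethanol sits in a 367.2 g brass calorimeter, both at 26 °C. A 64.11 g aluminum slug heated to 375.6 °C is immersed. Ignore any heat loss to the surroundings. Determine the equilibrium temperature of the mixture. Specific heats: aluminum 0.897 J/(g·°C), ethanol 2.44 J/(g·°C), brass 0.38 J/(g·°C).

T_f ≈ 38.3 °C

Let T be the final temperature. ΣQ_i = 0:
64.11×0.897×(T − 375.6) + 590.4×2.44×(T − 26) + 367.2×0.38×(T − 26) = 0
(57.51 + 1440.6 + 139.54) T = 57.51×375.6 + 1440.6×26 + 139.54×26
T = 62682/1637.6 ≈ 38.28 °C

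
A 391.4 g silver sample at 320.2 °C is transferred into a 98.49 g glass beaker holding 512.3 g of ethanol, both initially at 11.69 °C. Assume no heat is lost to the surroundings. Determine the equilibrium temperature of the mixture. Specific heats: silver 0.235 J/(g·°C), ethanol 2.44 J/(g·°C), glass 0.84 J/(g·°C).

T_f ≈ 31.6 °C

Conservation of energy gives ΣQ = 0:
391.4·0.235·(T − 320.2) + 512.3·2.44·(T − 11.69) + 98.49·0.84·(T − 11.69) = 0
91.98(T − 320.2) + 1250(T − 11.69) + 82.73(T − 11.69) = 0
1424.7 T = 45031
T ≈ 31.61 °C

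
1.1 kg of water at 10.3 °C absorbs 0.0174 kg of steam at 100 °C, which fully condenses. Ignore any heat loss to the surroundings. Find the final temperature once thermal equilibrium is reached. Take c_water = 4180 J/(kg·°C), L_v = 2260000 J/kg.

T_f ≈ 20.1 °C

Let T be the final temperature. ΣQ_i = 0:
steam→water at 100 °C releases m L_v = 0.0174·2260000 = 39324
  condensed water 100 °C→T: 72.73(T − 100)
  original water: 4598(T − 10.3)
4670.7 T = 39324 + 7273.2 + 47359 = 93957
T ≈ 20.12 °C (< 100 °C, so full condensation is consistent).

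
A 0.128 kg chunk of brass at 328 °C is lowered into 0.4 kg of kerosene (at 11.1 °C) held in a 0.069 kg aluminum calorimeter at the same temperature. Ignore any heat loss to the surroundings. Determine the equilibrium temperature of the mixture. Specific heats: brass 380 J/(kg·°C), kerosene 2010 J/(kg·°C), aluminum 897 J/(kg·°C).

Setting the total heat transfer to zero:
0.128*380*(T − 328) + 0.4*2010*(T − 11.1) + 0.069*897*(T − 11.1) = 0
914.53 T = 25565
T ≈ 27.95 °C

T_f ≈ 28.0 °C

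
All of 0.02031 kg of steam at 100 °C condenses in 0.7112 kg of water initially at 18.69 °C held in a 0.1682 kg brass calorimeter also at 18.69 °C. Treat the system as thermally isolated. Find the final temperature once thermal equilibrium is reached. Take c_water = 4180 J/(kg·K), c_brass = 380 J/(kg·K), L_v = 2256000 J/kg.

Setting the total heat transfer to zero:
steam→water at 100 °C releases m L_v = 0.02031·2256000 = 45819
  condensed water 100 °C→T: 84.9(T − 100)
  original water: 2972.8(T − 18.69)
  cup: 63.92(T − 18.69)
3121.6 T = 45819 + 8489.6 + 56757 = 111065
T ≈ 35.58 °C (< 100 °C, so full condensation is consistent).

T_f ≈ 35.6 °C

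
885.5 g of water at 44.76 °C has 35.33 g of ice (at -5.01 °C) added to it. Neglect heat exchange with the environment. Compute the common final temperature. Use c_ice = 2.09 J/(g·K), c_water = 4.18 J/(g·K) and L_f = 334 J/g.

T_f ≈ 39.9 °C

Let T be the final temperature. ΣQ_i = 0:
ice -5.01→0 °C: 35.33·2.09·5.01 = 369.94
  latent heat to melt: 35.33·334 = 11800
  warm the meltwater: 147.68 T
  water: 3701.4(T − 44.76)
3849.1 T = 165674 − 12170 = 153504
T ≈ 39.88 °C (positive, so assuming full melt was valid).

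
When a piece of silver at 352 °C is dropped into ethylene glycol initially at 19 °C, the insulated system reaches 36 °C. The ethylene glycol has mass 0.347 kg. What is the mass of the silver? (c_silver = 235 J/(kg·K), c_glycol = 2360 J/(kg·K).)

m ≈ 0.187 kg

Heat lost by the silver = heat gained by the glycol:
m·235·(352 − 36) = 0.347·2360·(36 − 19)
74260 m = 13922  ⇒  m ≈ 0.1875 kg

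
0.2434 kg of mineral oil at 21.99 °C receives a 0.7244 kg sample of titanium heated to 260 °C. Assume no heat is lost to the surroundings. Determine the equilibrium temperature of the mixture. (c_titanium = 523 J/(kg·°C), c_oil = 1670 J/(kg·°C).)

T_f ≈ 136.8 °C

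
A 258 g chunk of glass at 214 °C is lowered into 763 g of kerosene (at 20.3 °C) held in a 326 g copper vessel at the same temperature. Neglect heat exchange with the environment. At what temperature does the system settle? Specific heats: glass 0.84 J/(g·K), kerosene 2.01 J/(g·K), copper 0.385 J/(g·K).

T_f ≈ 42.7 °C

Heat gained plus heat lost sum to zero:
258*0.84*(T − 214) + 763*2.01*(T − 20.3) + 326*0.385*(T − 20.3) = 0
216.72(T − 214) + 1533.6(T − 20.3) + 125.51(T − 20.3) = 0
1875.9 T = 80059
T = 80059/1875.9 ≈ 42.68 °C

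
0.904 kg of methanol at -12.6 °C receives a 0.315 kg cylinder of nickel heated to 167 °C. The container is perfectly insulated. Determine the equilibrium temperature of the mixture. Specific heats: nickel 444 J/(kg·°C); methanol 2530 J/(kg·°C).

T_f ≈ -2.3 °C

T_f = Σ m_i c_i T_i / Σ m_i c_i:
T_f = (139.86×167 + 2287.1×(-12.6)) / (139.86 + 2287.1)
    = -5461.1 / 2427 ≈ -2.25 °C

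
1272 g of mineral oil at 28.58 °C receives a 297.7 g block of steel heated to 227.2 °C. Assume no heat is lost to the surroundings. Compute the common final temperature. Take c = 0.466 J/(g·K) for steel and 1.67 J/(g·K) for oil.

|Q_steel| = |Q_oil|:
297.7×0.466×(227.2 − T) = 1272×1.67×(T − 28.58)
138.73(227.2 − T) = 2124.2(T − 28.58)
2263 T = 92230  ⇒  T ≈ 40.76 °C

T_f ≈ 40.8 °C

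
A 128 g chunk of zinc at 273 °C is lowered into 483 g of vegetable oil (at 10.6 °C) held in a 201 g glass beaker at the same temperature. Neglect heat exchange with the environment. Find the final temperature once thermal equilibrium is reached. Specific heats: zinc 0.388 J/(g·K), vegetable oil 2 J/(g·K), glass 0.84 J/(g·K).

T_f ≈ 21.6 °C

Conservation of energy gives ΣQ = 0:
128×0.388×(T − 273) + 483×2×(T − 10.6) + 201×0.84×(T − 10.6) = 0
49.66(T − 273) + 966(T − 10.6) + 168.84(T − 10.6) = 0
(49.66 + 966 + 168.84) T = 49.66×273 + 966×10.6 + 168.84×10.6
T = 25588/1184.5 ≈ 21.60 °C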